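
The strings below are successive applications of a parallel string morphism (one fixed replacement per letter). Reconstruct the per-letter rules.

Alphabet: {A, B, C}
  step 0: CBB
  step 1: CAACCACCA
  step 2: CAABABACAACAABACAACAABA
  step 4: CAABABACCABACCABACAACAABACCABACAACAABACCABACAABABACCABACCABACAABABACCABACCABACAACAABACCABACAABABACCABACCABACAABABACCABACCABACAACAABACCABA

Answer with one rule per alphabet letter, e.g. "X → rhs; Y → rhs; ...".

  step 1 ⇒ step 2: CAACCACCA ⇒ CAA·BA·BA·CAA·CAA·BA·CAA·CAA·BA
    A ↦ BA
    C ↦ CAA
  step 0 ⇒ step 1: CBB ⇒ CAA·CCA·CCA
    B ↦ CCA

A->BA, B->CCA, C->CAA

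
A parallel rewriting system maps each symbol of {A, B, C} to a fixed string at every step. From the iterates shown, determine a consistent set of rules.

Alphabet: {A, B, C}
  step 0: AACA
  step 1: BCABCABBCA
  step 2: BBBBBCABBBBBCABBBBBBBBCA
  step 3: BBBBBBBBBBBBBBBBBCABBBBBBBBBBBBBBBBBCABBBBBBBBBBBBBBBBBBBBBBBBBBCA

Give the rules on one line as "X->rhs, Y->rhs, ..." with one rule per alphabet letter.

A->BCA, B->BBB, C->B

  step 2 ⇒ step 3: BBBBBCABBBBBCABBBBBBBBCA ⇒ BBB·BBB·BBB·BBB·BBB·B·BCA·BBB·BBB·BBB·BBB·BBB·B·BCA·BBB·BBB·BBB·BBB·BBB·BBB·BBB·BBB·B·BCA
    A ↦ BCA
    B ↦ BBB
    C ↦ B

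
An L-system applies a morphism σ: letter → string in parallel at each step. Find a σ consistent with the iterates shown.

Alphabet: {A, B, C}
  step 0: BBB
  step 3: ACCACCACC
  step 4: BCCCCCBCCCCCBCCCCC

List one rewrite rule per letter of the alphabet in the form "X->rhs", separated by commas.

A->BC, B->A, C->CC

  step 3 ⇒ step 4: ACCACCACC ⇒ BC·CC·CC·BC·CC·CC·BC·CC·CC
    A ↦ BC
    C ↦ CC
    B ↦ A  (constrained at step 0)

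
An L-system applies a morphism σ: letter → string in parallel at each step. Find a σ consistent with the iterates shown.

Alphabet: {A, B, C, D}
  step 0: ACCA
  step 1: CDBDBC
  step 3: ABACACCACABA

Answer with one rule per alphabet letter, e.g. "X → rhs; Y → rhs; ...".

  step 0 ⇒ step 1: ACCA ⇒ C·DB·DB·C
    A ↦ C
    C ↦ DB
    B ↦ A  (constrained at step 1)
    D ↦ AB  (constrained at step 1)

A->C, B->A, C->DB, D->AB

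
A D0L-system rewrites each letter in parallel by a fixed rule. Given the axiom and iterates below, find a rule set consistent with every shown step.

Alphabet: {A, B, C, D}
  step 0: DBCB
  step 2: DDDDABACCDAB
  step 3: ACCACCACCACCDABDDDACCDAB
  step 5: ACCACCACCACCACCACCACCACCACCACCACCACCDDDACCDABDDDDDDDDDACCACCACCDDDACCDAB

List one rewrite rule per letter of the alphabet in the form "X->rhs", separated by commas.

A->D, B->AB, C->D, D->ACC

  step 2 ⇒ step 3: DDDDABACCDAB ⇒ ACC·ACC·ACC·ACC·D·AB·D·D·D·ACC·D·AB
    A ↦ D
    B ↦ AB
    C ↦ D
    D ↦ ACC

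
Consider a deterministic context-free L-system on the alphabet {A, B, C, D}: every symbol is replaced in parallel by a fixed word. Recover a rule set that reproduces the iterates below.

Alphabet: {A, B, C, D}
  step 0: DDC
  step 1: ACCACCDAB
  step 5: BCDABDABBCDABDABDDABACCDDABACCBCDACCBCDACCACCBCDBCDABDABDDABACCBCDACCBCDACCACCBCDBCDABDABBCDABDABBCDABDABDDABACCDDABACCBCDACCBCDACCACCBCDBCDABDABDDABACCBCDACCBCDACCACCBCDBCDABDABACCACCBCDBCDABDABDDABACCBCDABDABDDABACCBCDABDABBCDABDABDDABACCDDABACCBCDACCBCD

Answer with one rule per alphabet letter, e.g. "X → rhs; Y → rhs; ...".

  step 0 ⇒ step 1: DDC ⇒ ACC·ACC·DAB
    C ↦ DAB
    D ↦ ACC
    A ↦ BC  (constrained at step 1)
    B ↦ D  (constrained at step 1)

A->BC, B->D, C->DAB, D->ACC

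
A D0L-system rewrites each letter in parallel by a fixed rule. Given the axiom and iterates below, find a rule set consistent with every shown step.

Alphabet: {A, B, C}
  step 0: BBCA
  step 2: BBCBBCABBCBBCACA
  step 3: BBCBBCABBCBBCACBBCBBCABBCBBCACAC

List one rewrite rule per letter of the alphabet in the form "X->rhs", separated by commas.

  step 2 ⇒ step 3: BBCBBCABBCBBCACA ⇒ BBC·BBC·A·BBC·BBC·A·C·BBC·BBC·A·BBC·BBC·A·C·A·C
    A ↦ C
    B ↦ BBC
    C ↦ A

A->C, B->BBC, C->A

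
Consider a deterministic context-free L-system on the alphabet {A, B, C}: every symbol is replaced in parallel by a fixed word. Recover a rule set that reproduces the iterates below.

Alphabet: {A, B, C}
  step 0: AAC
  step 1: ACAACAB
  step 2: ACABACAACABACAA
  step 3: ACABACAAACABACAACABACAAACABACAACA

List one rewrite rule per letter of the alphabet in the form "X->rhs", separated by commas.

  step 2 ⇒ step 3: ACABACAACABACAA ⇒ ACA·B·ACA·A·ACA·B·ACA·ACA·B·ACA·A·ACA·B·ACA·ACA
    A ↦ ACA
    B ↦ A
    C ↦ B

A->ACA, B->A, C->B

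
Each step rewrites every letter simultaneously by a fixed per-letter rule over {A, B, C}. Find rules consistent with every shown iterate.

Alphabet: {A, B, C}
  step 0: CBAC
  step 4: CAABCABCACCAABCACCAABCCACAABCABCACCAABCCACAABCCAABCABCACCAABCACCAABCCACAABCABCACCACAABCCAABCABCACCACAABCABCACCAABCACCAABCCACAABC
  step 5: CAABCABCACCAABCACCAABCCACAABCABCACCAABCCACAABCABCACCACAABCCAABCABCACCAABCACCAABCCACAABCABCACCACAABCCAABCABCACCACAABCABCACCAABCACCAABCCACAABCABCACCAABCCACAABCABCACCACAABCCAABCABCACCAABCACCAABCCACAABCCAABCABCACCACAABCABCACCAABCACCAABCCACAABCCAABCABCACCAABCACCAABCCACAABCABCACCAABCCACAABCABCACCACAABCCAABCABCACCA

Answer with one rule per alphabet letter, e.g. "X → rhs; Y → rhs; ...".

A->ABC, B->AC, C->CA

  step 4 ⇒ step 5: CAABCABCACCAABCACCAABCCACAABCABCACCAABCCACAABCCAABCABCACCAABCACCAABCCACAABCABCACCACAABCCAABCABCACCACAABCABCACCAABCACCAABCCACAABC ⇒ CA·ABC·ABC·AC·CA·ABC·AC·CA·ABC·CA·CA·ABC·ABC·AC·CA·ABC·CA·CA·ABC·ABC·AC·CA·CA·ABC·CA·ABC·ABC·AC·CA·ABC·AC·CA·ABC·CA·CA·ABC·ABC·AC·CA·CA·ABC·CA·ABC·ABC·AC·CA·CA·ABC·ABC·AC·CA·ABC·AC·CA·ABC·CA·CA·ABC·ABC·AC·CA·ABC·CA·CA·ABC·ABC·AC·CA·CA·ABC·CA·ABC·ABC·AC·CA·ABC·AC·CA·ABC·CA·CA·ABC·CA·ABC·ABC·AC·CA·CA·ABC·ABC·AC·CA·ABC·AC·CA·ABC·CA·CA·ABC·CA·ABC·ABC·AC·CA·ABC·AC·CA·ABC·CA·CA·ABC·ABC·AC·CA·ABC·CA·CA·ABC·ABC·AC·CA·CA·ABC·CA·ABC·ABC·AC·CA
    A ↦ ABC
    B ↦ AC
    C ↦ CA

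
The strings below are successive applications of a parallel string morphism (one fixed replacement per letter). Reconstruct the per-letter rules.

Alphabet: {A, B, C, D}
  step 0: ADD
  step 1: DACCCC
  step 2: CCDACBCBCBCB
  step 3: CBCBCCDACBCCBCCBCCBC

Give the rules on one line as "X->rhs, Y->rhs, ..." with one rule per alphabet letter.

A->DA, B->C, C->CB, D->CC

  step 2 ⇒ step 3: CCDACBCBCBCB ⇒ CB·CB·CC·DA·CB·C·CB·C·CB·C·CB·C
    A ↦ DA
    B ↦ C
    C ↦ CB
    D ↦ CC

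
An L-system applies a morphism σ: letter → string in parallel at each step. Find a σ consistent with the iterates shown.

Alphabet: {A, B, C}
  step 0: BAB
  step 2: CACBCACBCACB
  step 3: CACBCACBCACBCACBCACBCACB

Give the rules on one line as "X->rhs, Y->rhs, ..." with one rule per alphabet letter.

A->CB, B->CB, C->CA

  step 2 ⇒ step 3: CACBCACBCACB ⇒ CA·CB·CA·CB·CA·CB·CA·CB·CA·CB·CA·CB
    A ↦ CB
    B ↦ CB
    C ↦ CA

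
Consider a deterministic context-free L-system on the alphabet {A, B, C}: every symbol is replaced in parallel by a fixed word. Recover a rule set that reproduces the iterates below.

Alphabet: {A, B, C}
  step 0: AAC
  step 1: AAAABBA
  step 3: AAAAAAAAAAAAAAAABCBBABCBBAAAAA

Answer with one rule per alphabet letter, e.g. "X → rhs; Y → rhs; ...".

  step 0 ⇒ step 1: AAC ⇒ AA·AA·BBA
    A ↦ AA
    C ↦ BBA
    B ↦ BC  (constrained at step 1)

A->AA, B->BC, C->BBA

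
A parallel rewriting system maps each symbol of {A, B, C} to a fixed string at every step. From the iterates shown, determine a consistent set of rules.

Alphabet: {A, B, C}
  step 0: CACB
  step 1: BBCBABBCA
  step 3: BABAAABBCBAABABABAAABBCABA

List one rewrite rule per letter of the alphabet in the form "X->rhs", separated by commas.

  step 0 ⇒ step 1: CACB ⇒ BBC·BA·BBC·A
    A ↦ BA
    B ↦ A
    C ↦ BBC

A->BA, B->A, C->BBC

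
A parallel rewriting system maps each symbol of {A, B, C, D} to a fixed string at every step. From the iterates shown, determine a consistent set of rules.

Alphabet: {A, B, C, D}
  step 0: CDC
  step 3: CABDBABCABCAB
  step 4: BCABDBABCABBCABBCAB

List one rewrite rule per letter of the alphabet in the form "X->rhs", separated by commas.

  step 3 ⇒ step 4: CABDBABCABCAB ⇒ B·C·AB·DB·AB·C·AB·B·C·AB·B·C·AB
    A ↦ C
    B ↦ AB
    C ↦ B
    D ↦ DB

A->C, B->AB, C->B, D->DB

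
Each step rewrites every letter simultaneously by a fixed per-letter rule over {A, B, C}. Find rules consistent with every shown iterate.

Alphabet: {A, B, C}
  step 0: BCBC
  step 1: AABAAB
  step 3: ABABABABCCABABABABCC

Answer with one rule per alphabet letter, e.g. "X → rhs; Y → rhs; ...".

  step 0 ⇒ step 1: BCBC ⇒ A·AB·A·AB
    B ↦ A
    C ↦ AB
    A ↦ CC  (constrained at step 1)

A->CC, B->A, C->AB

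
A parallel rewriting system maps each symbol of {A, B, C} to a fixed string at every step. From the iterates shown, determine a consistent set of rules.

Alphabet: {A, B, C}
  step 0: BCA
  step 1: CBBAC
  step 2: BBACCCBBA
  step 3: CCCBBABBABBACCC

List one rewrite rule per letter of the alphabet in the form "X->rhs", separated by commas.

  step 2 ⇒ step 3: BBACCCBBA ⇒ C·C·C·BBA·BBA·BBA·C·C·C
    A ↦ C
    B ↦ C
    C ↦ BBA

A->C, B->C, C->BBA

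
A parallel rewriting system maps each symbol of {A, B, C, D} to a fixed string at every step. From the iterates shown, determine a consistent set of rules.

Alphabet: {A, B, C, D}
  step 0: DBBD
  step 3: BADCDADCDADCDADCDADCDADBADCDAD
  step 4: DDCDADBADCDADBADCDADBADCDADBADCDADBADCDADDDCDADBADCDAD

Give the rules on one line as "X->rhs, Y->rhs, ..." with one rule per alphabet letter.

A->CD, B->DD, C->B, D->AD

  step 3 ⇒ step 4: BADCDADCDADCDADCDADCDADBADCDAD ⇒ DD·CD·AD·B·AD·CD·AD·B·AD·CD·AD·B·AD·CD·AD·B·AD·CD·AD·B·AD·CD·AD·DD·CD·AD·B·AD·CD·AD
    A ↦ CD
    B ↦ DD
    C ↦ B
    D ↦ AD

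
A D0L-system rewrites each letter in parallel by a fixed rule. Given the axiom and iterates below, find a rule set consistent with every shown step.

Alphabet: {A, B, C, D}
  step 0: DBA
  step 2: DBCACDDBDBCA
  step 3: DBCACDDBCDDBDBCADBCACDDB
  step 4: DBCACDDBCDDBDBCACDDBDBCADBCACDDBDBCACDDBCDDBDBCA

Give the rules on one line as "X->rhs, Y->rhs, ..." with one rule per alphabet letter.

  step 3 ⇒ step 4: DBCACDDBCDDBDBCADBCACDDB ⇒ DB·CA·CD·DB·CD·DB·DB·CA·CD·DB·DB·CA·DB·CA·CD·DB·DB·CA·CD·DB·CD·DB·DB·CA
    A ↦ DB
    B ↦ CA
    C ↦ CD
    D ↦ DB

A->DB, B->CA, C->CD, D->DB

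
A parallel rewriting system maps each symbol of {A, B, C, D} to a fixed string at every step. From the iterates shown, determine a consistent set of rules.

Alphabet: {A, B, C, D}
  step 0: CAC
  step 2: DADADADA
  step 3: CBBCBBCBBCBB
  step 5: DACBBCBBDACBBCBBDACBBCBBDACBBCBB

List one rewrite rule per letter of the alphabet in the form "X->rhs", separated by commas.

  step 2 ⇒ step 3: DADADADA ⇒ C·BB·C·BB·C·BB·C·BB
    A ↦ BB
    D ↦ C
    B ↦ DA  (constrained at step 3)
    C ↦ B  (constrained at step 0)

A->BB, B->DA, C->B, D->C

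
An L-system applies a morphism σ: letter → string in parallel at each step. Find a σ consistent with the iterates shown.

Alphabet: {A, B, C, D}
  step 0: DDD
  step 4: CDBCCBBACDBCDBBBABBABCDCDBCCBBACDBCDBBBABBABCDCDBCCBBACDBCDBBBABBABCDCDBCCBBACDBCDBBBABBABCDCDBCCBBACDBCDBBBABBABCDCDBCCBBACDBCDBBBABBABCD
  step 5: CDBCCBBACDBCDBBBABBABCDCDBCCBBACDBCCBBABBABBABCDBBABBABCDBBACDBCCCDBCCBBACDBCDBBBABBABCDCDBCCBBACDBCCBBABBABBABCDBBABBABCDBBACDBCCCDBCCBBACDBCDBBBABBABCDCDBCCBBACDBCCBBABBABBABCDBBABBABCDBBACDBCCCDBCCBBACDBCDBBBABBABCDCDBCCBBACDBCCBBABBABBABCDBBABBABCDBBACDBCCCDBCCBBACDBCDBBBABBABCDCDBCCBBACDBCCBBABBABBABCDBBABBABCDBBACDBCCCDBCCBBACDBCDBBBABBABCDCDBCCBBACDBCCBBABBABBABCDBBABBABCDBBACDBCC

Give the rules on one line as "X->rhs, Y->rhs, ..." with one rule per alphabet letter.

  step 4 ⇒ step 5: CDBCCBBACDBCDBBBABBABCDCDBCCBBACDBCDBBBABBABCDCDBCCBBACDBCDBBBABBABCDCDBCCBBACDBCDBBBABBABCDCDBCCBBACDBCDBBBABBABCDCDBCCBBACDBCDBBBABBABCD ⇒ CDB·CC·BBA·CDB·CDB·BBA·BBA·BCD·CDB·CC·BBA·CDB·CC·BBA·BBA·BBA·BCD·BBA·BBA·BCD·BBA·CDB·CC·CDB·CC·BBA·CDB·CDB·BBA·BBA·BCD·CDB·CC·BBA·CDB·CC·BBA·BBA·BBA·BCD·BBA·BBA·BCD·BBA·CDB·CC·CDB·CC·BBA·CDB·CDB·BBA·BBA·BCD·CDB·CC·BBA·CDB·CC·BBA·BBA·BBA·BCD·BBA·BBA·BCD·BBA·CDB·CC·CDB·CC·BBA·CDB·CDB·BBA·BBA·BCD·CDB·CC·BBA·CDB·CC·BBA·BBA·BBA·BCD·BBA·BBA·BCD·BBA·CDB·CC·CDB·CC·BBA·CDB·CDB·BBA·BBA·BCD·CDB·CC·BBA·CDB·CC·BBA·BBA·BBA·BCD·BBA·BBA·BCD·BBA·CDB·CC·CDB·CC·BBA·CDB·CDB·BBA·BBA·BCD·CDB·CC·BBA·CDB·CC·BBA·BBA·BBA·BCD·BBA·BBA·BCD·BBA·CDB·CC
    A ↦ BCD
    B ↦ BBA
    C ↦ CDB
    D ↦ CC

A->BCD, B->BBA, C->CDB, D->CC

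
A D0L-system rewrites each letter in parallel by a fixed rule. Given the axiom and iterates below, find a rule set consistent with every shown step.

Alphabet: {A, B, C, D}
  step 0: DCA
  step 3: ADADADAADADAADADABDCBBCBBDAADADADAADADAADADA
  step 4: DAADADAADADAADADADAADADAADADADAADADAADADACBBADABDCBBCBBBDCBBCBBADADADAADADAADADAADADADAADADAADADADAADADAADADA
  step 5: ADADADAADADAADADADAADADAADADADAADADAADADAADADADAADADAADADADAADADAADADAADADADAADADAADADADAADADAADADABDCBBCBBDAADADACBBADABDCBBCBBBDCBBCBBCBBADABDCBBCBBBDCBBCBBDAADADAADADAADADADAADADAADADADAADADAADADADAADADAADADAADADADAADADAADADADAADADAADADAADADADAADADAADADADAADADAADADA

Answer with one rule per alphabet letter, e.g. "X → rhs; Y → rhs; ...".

  step 4 ⇒ step 5: DAADADAADADAADADADAADADAADADADAADADAADADACBBADABDCBBCBBBDCBBCBBADADADAADADAADADAADADADAADADAADADADAADADAADADA ⇒ ADA·DA·DA·ADA·DA·ADA·DA·DA·ADA·DA·ADA·DA·DA·ADA·DA·ADA·DA·ADA·DA·DA·ADA·DA·ADA·DA·DA·ADA·DA·ADA·DA·ADA·DA·DA·ADA·DA·ADA·DA·DA·ADA·DA·ADA·DA·BD·CBB·CBB·DA·ADA·DA·CBB·ADA·BD·CBB·CBB·BD·CBB·CBB·CBB·ADA·BD·CBB·CBB·BD·CBB·CBB·DA·ADA·DA·ADA·DA·ADA·DA·DA·ADA·DA·ADA·DA·DA·ADA·DA·ADA·DA·DA·ADA·DA·ADA·DA·ADA·DA·DA·ADA·DA·ADA·DA·DA·ADA·DA·ADA·DA·ADA·DA·DA·ADA·DA·ADA·DA·DA·ADA·DA·ADA·DA
    A ↦ DA
    B ↦ CBB
    C ↦ BD
    D ↦ ADA

A->DA, B->CBB, C->BD, D->ADA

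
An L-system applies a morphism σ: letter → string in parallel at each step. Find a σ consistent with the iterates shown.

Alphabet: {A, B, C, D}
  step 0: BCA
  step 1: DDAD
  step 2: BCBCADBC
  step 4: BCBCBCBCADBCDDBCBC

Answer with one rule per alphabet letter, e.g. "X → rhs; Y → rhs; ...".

  step 1 ⇒ step 2: DDAD ⇒ BC·BC·AD·BC
    A ↦ AD
    D ↦ BC
  step 0 ⇒ step 1: BCA ⇒ D·D·AD
    B ↦ D
  step 0 ⇒ step 1: BCA ⇒ D·D·AD
    C ↦ D

A->AD, B->D, C->D, D->BC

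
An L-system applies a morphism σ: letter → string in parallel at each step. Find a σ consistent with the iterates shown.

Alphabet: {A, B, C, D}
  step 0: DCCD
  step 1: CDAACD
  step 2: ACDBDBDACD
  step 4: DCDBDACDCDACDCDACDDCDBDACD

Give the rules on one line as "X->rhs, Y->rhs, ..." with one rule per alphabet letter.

A->BD, B->D, C->A, D->CD

  step 1 ⇒ step 2: CDAACD ⇒ A·CD·BD·BD·A·CD
    A ↦ BD
    C ↦ A
    D ↦ CD
    B ↦ D  (constrained at step 2)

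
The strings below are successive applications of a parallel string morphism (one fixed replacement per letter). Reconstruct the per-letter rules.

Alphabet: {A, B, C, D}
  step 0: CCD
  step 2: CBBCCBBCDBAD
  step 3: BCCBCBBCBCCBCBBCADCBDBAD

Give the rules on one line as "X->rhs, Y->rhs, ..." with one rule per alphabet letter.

  step 2 ⇒ step 3: CBBCCBBCDBAD ⇒ BC·CB·CB·BC·BC·CB·CB·BC·AD·CB·DB·AD
    A ↦ DB
    B ↦ CB
    C ↦ BC
    D ↦ AD

A->DB, B->CB, C->BC, D->AD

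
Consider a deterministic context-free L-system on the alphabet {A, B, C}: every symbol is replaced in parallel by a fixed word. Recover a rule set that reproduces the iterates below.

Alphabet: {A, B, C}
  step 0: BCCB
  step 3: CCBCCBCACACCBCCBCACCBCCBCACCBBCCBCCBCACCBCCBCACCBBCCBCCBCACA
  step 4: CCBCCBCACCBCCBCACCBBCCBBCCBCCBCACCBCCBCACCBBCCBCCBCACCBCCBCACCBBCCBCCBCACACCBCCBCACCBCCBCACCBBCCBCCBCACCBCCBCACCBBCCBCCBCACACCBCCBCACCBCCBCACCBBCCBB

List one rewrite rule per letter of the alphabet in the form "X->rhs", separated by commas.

A->B, B->CA, C->CCB

  step 3 ⇒ step 4: CCBCCBCACACCBCCBCACCBCCBCACCBBCCBCCBCACCBCCBCACCBBCCBCCBCACA ⇒ CCB·CCB·CA·CCB·CCB·CA·CCB·B·CCB·B·CCB·CCB·CA·CCB·CCB·CA·CCB·B·CCB·CCB·CA·CCB·CCB·CA·CCB·B·CCB·CCB·CA·CA·CCB·CCB·CA·CCB·CCB·CA·CCB·B·CCB·CCB·CA·CCB·CCB·CA·CCB·B·CCB·CCB·CA·CA·CCB·CCB·CA·CCB·CCB·CA·CCB·B·CCB·B
    A ↦ B
    B ↦ CA
    C ↦ CCB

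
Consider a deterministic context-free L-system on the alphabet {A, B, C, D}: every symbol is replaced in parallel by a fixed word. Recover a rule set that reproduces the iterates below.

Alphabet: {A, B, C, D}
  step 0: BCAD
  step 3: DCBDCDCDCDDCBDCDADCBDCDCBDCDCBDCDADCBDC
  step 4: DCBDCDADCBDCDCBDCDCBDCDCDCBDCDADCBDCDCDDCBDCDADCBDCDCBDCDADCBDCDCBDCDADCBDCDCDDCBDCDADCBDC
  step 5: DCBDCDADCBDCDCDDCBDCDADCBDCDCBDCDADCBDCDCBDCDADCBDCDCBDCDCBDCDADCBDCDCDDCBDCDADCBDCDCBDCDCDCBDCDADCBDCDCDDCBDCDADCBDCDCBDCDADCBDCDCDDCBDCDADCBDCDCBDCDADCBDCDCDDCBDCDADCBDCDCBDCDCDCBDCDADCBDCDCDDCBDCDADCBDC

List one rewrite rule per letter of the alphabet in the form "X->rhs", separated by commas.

A->D, B->DA, C->BDC, D->DC

  step 4 ⇒ step 5: DCBDCDADCBDCDCBDCDCBDCDCDCBDCDADCBDCDCDDCBDCDADCBDCDCBDCDADCBDCDCBDCDADCBDCDCDDCBDCDADCBDC ⇒ DC·BDC·DA·DC·BDC·DC·D·DC·BDC·DA·DC·BDC·DC·BDC·DA·DC·BDC·DC·BDC·DA·DC·BDC·DC·BDC·DC·BDC·DA·DC·BDC·DC·D·DC·BDC·DA·DC·BDC·DC·BDC·DC·DC·BDC·DA·DC·BDC·DC·D·DC·BDC·DA·DC·BDC·DC·BDC·DA·DC·BDC·DC·D·DC·BDC·DA·DC·BDC·DC·BDC·DA·DC·BDC·DC·D·DC·BDC·DA·DC·BDC·DC·BDC·DC·DC·BDC·DA·DC·BDC·DC·D·DC·BDC·DA·DC·BDC
    A ↦ D
    B ↦ DA
    C ↦ BDC
    D ↦ DC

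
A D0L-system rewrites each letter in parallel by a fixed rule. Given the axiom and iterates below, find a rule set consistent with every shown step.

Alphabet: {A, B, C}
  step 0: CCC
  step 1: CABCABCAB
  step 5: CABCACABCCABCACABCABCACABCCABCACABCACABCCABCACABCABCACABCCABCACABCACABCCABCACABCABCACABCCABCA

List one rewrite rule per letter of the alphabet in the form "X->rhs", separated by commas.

  step 0 ⇒ step 1: CCC ⇒ CAB·CAB·CAB
    C ↦ CAB
    A ↦ C  (constrained at step 1)
    B ↦ A  (constrained at step 1)

A->C, B->A, C->CAB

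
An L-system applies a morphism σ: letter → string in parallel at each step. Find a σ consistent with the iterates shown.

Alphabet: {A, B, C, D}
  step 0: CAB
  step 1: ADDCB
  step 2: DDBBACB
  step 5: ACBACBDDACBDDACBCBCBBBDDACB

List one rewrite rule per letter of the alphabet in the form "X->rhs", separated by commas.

  step 1 ⇒ step 2: ADDCB ⇒ DD·B·B·A·CB
    A ↦ DD
    B ↦ CB
    C ↦ A
    D ↦ B

A->DD, B->CB, C->A, D->B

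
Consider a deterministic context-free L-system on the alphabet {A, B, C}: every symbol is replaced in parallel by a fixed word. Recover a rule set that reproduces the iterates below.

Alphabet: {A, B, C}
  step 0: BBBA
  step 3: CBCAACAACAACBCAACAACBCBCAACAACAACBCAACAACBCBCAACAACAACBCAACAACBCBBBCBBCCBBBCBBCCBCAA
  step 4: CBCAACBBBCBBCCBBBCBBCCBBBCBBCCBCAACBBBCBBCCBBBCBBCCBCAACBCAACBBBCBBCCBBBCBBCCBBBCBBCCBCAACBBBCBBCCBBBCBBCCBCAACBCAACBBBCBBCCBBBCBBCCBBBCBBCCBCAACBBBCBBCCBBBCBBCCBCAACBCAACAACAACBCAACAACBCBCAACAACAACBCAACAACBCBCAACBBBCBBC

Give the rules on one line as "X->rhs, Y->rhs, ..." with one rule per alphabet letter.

A->BBC, B->CAA, C->CB

  step 3 ⇒ step 4: CBCAACAACAACBCAACAACBCBCAACAACAACBCAACAACBCBCAACAACAACBCAACAACBCBBBCBBCCBBBCBBCCBCAA ⇒ CB·CAA·CB·BBC·BBC·CB·BBC·BBC·CB·BBC·BBC·CB·CAA·CB·BBC·BBC·CB·BBC·BBC·CB·CAA·CB·CAA·CB·BBC·BBC·CB·BBC·BBC·CB·BBC·BBC·CB·CAA·CB·BBC·BBC·CB·BBC·BBC·CB·CAA·CB·CAA·CB·BBC·BBC·CB·BBC·BBC·CB·BBC·BBC·CB·CAA·CB·BBC·BBC·CB·BBC·BBC·CB·CAA·CB·CAA·CAA·CAA·CB·CAA·CAA·CB·CB·CAA·CAA·CAA·CB·CAA·CAA·CB·CB·CAA·CB·BBC·BBC
    A ↦ BBC
    B ↦ CAA
    C ↦ CB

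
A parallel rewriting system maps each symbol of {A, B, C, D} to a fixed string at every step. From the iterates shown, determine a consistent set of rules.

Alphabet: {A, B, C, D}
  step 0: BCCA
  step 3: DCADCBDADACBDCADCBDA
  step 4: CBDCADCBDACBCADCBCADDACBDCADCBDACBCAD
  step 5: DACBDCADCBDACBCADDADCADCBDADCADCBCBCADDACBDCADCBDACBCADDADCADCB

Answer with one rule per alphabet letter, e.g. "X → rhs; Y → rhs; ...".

  step 4 ⇒ step 5: CBDCADCBDACBCADCBCADDACBDCADCBDACBCAD ⇒ D·A·CB·D·CAD·CB·D·A·CB·CAD·D·A·D·CAD·CB·D·A·D·CAD·CB·CB·CAD·D·A·CB·D·CAD·CB·D·A·CB·CAD·D·A·D·CAD·CB
    A ↦ CAD
    B ↦ A
    C ↦ D
    D ↦ CB

A->CAD, B->A, C->D, D->CB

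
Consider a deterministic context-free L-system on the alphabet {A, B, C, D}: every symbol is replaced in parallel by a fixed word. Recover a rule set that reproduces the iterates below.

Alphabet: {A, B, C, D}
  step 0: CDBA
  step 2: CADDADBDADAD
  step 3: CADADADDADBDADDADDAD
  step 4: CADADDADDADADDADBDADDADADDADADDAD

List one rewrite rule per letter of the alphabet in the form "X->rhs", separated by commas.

  step 3 ⇒ step 4: CADADADDADBDADDADDAD ⇒ CA·D·AD·D·AD·D·AD·AD·D·AD·BD·AD·D·AD·AD·D·AD·AD·D·AD
    A ↦ D
    B ↦ BD
    C ↦ CA
    D ↦ AD

A->D, B->BD, C->CA, D->AD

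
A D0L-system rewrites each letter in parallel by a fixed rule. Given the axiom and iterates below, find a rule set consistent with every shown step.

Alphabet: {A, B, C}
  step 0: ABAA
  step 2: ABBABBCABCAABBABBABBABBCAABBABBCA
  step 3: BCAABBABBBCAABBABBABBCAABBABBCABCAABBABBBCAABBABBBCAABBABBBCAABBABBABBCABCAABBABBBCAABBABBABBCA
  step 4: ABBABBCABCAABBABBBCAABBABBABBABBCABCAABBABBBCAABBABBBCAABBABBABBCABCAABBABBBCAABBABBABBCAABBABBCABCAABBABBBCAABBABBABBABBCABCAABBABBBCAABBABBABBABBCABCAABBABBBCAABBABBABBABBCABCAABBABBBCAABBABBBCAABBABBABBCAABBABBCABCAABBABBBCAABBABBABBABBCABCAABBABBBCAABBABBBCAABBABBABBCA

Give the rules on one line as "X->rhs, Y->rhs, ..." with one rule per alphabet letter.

  step 3 ⇒ step 4: BCAABBABBBCAABBABBABBCAABBABBCABCAABBABBBCAABBABBBCAABBABBBCAABBABBABBCABCAABBABBBCAABBABBABBCA ⇒ ABB·AB·BCA·BCA·ABB·ABB·BCA·ABB·ABB·ABB·AB·BCA·BCA·ABB·ABB·BCA·ABB·ABB·BCA·ABB·ABB·AB·BCA·BCA·ABB·ABB·BCA·ABB·ABB·AB·BCA·ABB·AB·BCA·BCA·ABB·ABB·BCA·ABB·ABB·ABB·AB·BCA·BCA·ABB·ABB·BCA·ABB·ABB·ABB·AB·BCA·BCA·ABB·ABB·BCA·ABB·ABB·ABB·AB·BCA·BCA·ABB·ABB·BCA·ABB·ABB·BCA·ABB·ABB·AB·BCA·ABB·AB·BCA·BCA·ABB·ABB·BCA·ABB·ABB·ABB·AB·BCA·BCA·ABB·ABB·BCA·ABB·ABB·BCA·ABB·ABB·AB·BCA
    A ↦ BCA
    B ↦ ABB
    C ↦ AB

A->BCA, B->ABB, C->AB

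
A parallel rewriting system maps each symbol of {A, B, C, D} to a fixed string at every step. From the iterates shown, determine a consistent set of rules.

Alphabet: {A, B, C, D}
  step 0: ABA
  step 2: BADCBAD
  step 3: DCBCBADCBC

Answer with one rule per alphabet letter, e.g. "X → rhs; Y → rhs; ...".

  step 2 ⇒ step 3: BADCBAD ⇒ D·CB·C·BA·D·CB·C
    A ↦ CB
    B ↦ D
    C ↦ BA
    D ↦ C

A->CB, B->D, C->BA, D->C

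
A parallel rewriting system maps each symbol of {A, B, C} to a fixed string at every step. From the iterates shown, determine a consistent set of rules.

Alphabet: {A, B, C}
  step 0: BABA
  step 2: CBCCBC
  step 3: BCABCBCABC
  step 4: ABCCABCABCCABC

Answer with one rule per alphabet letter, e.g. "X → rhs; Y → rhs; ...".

  step 3 ⇒ step 4: BCABCBCABC ⇒ A·BC·C·A·BC·A·BC·C·A·BC
    A ↦ C
    B ↦ A
    C ↦ BC

A->C, B->A, C->BC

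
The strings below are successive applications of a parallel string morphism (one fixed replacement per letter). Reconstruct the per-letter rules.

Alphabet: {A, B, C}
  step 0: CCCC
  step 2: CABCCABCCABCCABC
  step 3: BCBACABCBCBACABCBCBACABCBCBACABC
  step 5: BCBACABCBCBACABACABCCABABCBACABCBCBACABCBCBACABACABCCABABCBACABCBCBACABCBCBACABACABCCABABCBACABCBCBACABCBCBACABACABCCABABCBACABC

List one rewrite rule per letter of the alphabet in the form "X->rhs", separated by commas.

A->BA, B->CA, C->BC

  step 2 ⇒ step 3: CABCCABCCABCCABC ⇒ BC·BA·CA·BC·BC·BA·CA·BC·BC·BA·CA·BC·BC·BA·CA·BC
    A ↦ BA
    B ↦ CA
    C ↦ BC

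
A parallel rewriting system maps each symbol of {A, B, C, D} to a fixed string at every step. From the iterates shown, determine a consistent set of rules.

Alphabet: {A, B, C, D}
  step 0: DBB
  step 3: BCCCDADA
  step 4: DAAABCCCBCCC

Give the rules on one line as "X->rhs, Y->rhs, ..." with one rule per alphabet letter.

  step 3 ⇒ step 4: BCCCDADA ⇒ D·A·A·A·BC·CC·BC·CC
    A ↦ CC
    B ↦ D
    C ↦ A
    D ↦ BC

A->CC, B->D, C->A, D->BC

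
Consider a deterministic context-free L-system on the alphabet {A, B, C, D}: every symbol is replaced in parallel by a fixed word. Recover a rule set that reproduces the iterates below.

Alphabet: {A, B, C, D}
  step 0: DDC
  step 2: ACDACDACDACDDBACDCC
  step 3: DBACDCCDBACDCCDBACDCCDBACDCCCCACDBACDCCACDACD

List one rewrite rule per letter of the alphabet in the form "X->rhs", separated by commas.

  step 2 ⇒ step 3: ACDACDACDACDDBACDCC ⇒ DB·ACD·CC·DB·ACD·CC·DB·ACD·CC·DB·ACD·CC·CC·AC·DB·ACD·CC·ACD·ACD
    A ↦ DB
    B ↦ AC
    C ↦ ACD
    D ↦ CC

A->DB, B->AC, C->ACD, D->CC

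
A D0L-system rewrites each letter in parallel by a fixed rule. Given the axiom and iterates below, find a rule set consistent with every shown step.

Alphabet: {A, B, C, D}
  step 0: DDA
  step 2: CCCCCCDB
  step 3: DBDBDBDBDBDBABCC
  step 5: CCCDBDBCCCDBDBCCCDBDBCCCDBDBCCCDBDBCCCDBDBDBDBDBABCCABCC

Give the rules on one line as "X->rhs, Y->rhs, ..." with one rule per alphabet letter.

A->C, B->CC, C->DB, D->AB

  step 2 ⇒ step 3: CCCCCCDB ⇒ DB·DB·DB·DB·DB·DB·AB·CC
    B ↦ CC
    C ↦ DB
    D ↦ AB
    A ↦ C  (constrained at step 0)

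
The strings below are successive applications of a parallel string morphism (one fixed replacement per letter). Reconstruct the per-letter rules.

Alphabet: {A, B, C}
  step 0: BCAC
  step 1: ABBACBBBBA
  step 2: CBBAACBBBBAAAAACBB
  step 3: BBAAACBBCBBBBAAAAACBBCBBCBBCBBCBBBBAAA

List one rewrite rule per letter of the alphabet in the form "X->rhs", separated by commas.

A->CBB, B->A, C->BBA

  step 2 ⇒ step 3: CBBAACBBBBAAAAACBB ⇒ BBA·A·A·CBB·CBB·BBA·A·A·A·A·CBB·CBB·CBB·CBB·CBB·BBA·A·A
    A ↦ CBB
    B ↦ A
    C ↦ BBA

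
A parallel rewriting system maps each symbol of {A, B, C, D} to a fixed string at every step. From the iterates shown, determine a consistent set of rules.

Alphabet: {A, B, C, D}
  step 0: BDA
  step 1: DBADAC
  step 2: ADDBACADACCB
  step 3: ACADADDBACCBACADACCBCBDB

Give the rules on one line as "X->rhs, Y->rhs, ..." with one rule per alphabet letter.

A->AC, B->DB, C->CB, D->AD

  step 2 ⇒ step 3: ADDBACADACCB ⇒ AC·AD·AD·DB·AC·CB·AC·AD·AC·CB·CB·DB
    A ↦ AC
    B ↦ DB
    C ↦ CB
    D ↦ AD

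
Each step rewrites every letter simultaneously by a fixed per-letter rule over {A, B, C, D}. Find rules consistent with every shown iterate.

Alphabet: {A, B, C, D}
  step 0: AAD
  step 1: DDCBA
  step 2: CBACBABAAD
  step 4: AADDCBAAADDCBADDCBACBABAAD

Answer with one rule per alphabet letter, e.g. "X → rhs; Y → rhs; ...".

A->D, B->AA, C->B, D->CBA

  step 1 ⇒ step 2: DDCBA ⇒ CBA·CBA·B·AA·D
    A ↦ D
    B ↦ AA
    C ↦ B
    D ↦ CBA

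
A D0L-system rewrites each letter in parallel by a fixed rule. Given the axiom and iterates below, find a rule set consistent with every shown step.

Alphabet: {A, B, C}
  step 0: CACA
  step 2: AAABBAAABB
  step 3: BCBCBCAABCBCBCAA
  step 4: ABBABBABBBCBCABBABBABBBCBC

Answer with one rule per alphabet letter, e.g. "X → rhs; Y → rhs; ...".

A->BC, B->A, C->BB

  step 3 ⇒ step 4: BCBCBCAABCBCBCAA ⇒ A·BB·A·BB·A·BB·BC·BC·A·BB·A·BB·A·BB·BC·BC
    A ↦ BC
    B ↦ A
    C ↦ BB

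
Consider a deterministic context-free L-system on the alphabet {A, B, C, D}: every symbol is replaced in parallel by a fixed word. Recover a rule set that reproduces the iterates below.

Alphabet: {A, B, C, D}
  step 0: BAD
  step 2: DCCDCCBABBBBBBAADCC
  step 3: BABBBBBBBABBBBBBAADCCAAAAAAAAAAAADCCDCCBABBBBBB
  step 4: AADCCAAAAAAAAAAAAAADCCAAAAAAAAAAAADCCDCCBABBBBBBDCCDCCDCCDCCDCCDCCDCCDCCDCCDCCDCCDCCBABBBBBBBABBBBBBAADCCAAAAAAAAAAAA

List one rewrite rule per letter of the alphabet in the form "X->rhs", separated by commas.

  step 3 ⇒ step 4: BABBBBBBBABBBBBBAADCCAAAAAAAAAAAADCCDCCBABBBBBB ⇒ AA·DCC·AA·AA·AA·AA·AA·AA·AA·DCC·AA·AA·AA·AA·AA·AA·DCC·DCC·BA·BBB·BBB·DCC·DCC·DCC·DCC·DCC·DCC·DCC·DCC·DCC·DCC·DCC·DCC·BA·BBB·BBB·BA·BBB·BBB·AA·DCC·AA·AA·AA·AA·AA·AA
    A ↦ DCC
    B ↦ AA
    C ↦ BBB
    D ↦ BA

A->DCC, B->AA, C->BBB, D->BA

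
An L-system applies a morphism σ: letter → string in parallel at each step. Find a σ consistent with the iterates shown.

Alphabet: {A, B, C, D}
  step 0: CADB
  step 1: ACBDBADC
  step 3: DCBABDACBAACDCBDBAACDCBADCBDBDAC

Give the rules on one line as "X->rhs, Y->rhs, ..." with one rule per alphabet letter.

  step 0 ⇒ step 1: CADB ⇒ AC·BD·BA·DC
    A ↦ BD
    B ↦ DC
    C ↦ AC
    D ↦ BA

A->BD, B->DC, C->AC, D->BA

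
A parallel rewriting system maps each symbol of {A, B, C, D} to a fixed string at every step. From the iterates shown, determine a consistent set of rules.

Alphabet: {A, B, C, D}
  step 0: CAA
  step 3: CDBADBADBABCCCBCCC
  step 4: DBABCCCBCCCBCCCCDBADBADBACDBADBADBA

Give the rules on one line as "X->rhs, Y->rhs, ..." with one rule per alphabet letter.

  step 3 ⇒ step 4: CDBADBADBABCCCBCCC ⇒ DBA·BC·C·C·BC·C·C·BC·C·C·C·DBA·DBA·DBA·C·DBA·DBA·DBA
    A ↦ C
    B ↦ C
    C ↦ DBA
    D ↦ BC

A->C, B->C, C->DBA, D->BC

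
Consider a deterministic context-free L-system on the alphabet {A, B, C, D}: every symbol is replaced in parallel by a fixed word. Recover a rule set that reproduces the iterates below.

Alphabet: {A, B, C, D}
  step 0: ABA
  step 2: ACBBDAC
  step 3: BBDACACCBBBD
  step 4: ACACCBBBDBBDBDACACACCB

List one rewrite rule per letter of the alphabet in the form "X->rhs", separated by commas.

  step 3 ⇒ step 4: BBDACACCBBBD ⇒ AC·AC·CB·B·BD·B·BD·BD·AC·AC·AC·CB
    A ↦ B
    B ↦ AC
    C ↦ BD
    D ↦ CB

A->B, B->AC, C->BD, D->CB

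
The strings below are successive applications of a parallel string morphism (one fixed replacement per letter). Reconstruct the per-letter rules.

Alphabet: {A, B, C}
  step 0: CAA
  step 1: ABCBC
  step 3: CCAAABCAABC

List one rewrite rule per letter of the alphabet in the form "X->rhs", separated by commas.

A->BC, B->CC, C->A

  step 0 ⇒ step 1: CAA ⇒ A·BC·BC
    A ↦ BC
    C ↦ A
    B ↦ CC  (constrained at step 1)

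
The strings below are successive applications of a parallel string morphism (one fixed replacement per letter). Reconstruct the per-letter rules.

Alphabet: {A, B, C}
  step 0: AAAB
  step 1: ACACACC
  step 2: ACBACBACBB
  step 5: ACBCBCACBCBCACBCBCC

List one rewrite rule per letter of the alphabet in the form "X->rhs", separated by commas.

  step 1 ⇒ step 2: ACACACC ⇒ AC·B·AC·B·AC·B·B
    A ↦ AC
    C ↦ B
  step 0 ⇒ step 1: AAAB ⇒ AC·AC·AC·C
    B ↦ C

A->AC, B->C, C->B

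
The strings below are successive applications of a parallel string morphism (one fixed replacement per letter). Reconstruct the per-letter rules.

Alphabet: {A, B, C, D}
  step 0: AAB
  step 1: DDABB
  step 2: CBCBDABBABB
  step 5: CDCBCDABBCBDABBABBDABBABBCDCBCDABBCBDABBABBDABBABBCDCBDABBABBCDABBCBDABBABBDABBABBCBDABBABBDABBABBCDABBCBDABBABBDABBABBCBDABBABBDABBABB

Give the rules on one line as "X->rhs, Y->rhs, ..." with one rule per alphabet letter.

A->D, B->ABB, C->CD, D->CB

  step 1 ⇒ step 2: DDABB ⇒ CB·CB·D·ABB·ABB
    A ↦ D
    B ↦ ABB
    D ↦ CB
    C ↦ CD  (constrained at step 2)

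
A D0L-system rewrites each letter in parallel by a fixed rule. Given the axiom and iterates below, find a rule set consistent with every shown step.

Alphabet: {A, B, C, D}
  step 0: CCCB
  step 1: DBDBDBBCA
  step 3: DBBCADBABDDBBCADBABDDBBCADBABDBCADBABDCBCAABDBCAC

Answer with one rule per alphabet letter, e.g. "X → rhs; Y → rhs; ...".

A->ABD, B->BCA, C->DB, D->C

  step 0 ⇒ step 1: CCCB ⇒ DB·DB·DB·BCA
    B ↦ BCA
    C ↦ DB
    A ↦ ABD  (constrained at step 1)
    D ↦ C  (constrained at step 1)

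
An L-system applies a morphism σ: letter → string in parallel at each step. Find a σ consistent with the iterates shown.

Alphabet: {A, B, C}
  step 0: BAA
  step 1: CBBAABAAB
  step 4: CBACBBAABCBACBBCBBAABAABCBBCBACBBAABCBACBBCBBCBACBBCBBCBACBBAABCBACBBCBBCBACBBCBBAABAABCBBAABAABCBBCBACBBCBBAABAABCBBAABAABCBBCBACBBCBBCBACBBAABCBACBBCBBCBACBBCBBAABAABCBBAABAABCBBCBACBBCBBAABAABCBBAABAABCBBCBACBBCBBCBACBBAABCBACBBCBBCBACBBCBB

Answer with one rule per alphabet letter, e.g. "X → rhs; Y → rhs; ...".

  step 0 ⇒ step 1: BAA ⇒ CBB·AAB·AAB
    A ↦ AAB
    B ↦ CBB
    C ↦ CBA  (constrained at step 1)

A->AAB, B->CBB, C->CBA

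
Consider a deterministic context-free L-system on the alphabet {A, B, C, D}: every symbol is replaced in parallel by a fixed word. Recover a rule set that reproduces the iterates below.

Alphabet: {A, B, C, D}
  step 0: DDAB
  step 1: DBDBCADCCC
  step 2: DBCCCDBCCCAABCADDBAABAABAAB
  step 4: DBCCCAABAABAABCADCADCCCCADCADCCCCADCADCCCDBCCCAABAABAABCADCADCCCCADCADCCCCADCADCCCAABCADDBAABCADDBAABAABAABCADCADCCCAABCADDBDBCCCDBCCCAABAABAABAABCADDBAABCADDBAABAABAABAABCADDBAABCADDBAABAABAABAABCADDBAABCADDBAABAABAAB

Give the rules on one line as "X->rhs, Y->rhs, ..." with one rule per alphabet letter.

  step 1 ⇒ step 2: DBDBCADCCC ⇒ DB·CCC·DB·CCC·AAB·CAD·DB·AAB·AAB·AAB
    A ↦ CAD
    B ↦ CCC
    C ↦ AAB
    D ↦ DB

A->CAD, B->CCC, C->AAB, D->DB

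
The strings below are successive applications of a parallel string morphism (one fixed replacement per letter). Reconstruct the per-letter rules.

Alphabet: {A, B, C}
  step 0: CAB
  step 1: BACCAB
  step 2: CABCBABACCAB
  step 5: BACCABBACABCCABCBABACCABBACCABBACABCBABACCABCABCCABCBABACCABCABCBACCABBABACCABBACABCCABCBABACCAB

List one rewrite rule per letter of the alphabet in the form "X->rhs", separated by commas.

  step 1 ⇒ step 2: BACCAB ⇒ CAB·C·BA·BA·C·CAB
    A ↦ C
    B ↦ CAB
    C ↦ BA

A->C, B->CAB, C->BA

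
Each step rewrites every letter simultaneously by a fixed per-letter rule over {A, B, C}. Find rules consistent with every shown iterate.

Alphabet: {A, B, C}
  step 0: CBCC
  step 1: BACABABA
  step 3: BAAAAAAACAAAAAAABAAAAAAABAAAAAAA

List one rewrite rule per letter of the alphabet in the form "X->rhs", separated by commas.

  step 0 ⇒ step 1: CBCC ⇒ BA·CA·BA·BA
    B ↦ CA
    C ↦ BA
    A ↦ AA  (constrained at step 1)

A->AA, B->CA, C->BA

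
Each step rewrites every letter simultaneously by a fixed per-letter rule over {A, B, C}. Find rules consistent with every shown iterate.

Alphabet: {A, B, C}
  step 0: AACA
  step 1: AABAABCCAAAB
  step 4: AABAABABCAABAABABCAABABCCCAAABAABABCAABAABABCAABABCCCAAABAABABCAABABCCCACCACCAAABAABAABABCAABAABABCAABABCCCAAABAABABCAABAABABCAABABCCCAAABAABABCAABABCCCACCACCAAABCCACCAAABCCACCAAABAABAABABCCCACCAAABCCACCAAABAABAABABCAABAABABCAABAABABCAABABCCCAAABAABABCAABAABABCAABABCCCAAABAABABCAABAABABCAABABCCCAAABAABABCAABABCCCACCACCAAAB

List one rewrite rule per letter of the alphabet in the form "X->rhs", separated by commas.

A->AAB, B->ABC, C->CCA

  step 0 ⇒ step 1: AACA ⇒ AAB·AAB·CCA·AAB
    A ↦ AAB
    C ↦ CCA
    B ↦ ABC  (constrained at step 1)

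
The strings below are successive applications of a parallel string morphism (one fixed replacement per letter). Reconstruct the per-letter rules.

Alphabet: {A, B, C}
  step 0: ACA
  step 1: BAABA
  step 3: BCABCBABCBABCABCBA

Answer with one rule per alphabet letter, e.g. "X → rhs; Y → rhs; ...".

A->BA, B->BC, C->A

  step 0 ⇒ step 1: ACA ⇒ BA·A·BA
    A ↦ BA
    C ↦ A
    B ↦ BC  (constrained at step 1)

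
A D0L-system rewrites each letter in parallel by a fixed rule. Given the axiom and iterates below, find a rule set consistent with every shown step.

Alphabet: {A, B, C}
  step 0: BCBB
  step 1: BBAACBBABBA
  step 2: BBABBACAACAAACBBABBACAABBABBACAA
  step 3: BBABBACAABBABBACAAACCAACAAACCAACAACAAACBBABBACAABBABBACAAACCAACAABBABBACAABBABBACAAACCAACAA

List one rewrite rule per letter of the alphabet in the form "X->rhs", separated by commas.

  step 2 ⇒ step 3: BBABBACAACAAACBBABBACAABBABBACAA ⇒ BBA·BBA·CAA·BBA·BBA·CAA·AC·CAA·CAA·AC·CAA·CAA·CAA·AC·BBA·BBA·CAA·BBA·BBA·CAA·AC·CAA·CAA·BBA·BBA·CAA·BBA·BBA·CAA·AC·CAA·CAA
    A ↦ CAA
    B ↦ BBA
    C ↦ AC

A->CAA, B->BBA, C->AC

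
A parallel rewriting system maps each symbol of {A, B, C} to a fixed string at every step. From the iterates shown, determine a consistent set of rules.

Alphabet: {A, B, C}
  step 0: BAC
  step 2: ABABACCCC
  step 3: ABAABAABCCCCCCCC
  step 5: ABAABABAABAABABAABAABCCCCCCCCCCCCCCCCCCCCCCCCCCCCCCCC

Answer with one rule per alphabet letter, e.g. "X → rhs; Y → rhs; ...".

  step 2 ⇒ step 3: ABABACCCC ⇒ AB·A·AB·A·AB·CC·CC·CC·CC
    A ↦ AB
    B ↦ A
    C ↦ CC

A->AB, B->A, C->CC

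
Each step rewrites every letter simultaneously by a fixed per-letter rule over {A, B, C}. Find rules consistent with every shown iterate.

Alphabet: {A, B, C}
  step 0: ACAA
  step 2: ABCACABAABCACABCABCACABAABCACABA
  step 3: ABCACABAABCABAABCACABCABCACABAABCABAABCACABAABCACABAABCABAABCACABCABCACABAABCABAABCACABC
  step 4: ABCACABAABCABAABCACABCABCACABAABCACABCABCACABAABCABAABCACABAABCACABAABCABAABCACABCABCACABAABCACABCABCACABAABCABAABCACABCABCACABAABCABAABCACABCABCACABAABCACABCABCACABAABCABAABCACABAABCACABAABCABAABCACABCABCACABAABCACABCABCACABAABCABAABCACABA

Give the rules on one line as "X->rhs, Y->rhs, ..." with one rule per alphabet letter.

  step 3 ⇒ step 4: ABCACABAABCABAABCACABCABCACABAABCABAABCACABAABCACABAABCABAABCACABCABCACABAABCABAABCACABC ⇒ ABC·AC·ABA·ABC·ABA·ABC·AC·ABC·ABC·AC·ABA·ABC·AC·ABC·ABC·AC·ABA·ABC·ABA·ABC·AC·ABA·ABC·AC·ABA·ABC·ABA·ABC·AC·ABC·ABC·AC·ABA·ABC·AC·ABC·ABC·AC·ABA·ABC·ABA·ABC·AC·ABC·ABC·AC·ABA·ABC·ABA·ABC·AC·ABC·ABC·AC·ABA·ABC·AC·ABC·ABC·AC·ABA·ABC·ABA·ABC·AC·ABA·ABC·AC·ABA·ABC·ABA·ABC·AC·ABC·ABC·AC·ABA·ABC·AC·ABC·ABC·AC·ABA·ABC·ABA·ABC·AC·ABA
    A ↦ ABC
    B ↦ AC
    C ↦ ABA

A->ABC, B->AC, C->ABA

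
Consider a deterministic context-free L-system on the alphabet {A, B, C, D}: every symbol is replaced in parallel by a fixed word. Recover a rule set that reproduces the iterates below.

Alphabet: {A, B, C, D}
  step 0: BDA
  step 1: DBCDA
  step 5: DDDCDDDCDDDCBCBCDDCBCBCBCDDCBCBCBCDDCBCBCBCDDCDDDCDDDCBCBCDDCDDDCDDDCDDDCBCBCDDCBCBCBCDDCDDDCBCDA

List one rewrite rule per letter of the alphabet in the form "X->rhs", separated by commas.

A->DA, B->D, C->DDC, D->BC

  step 0 ⇒ step 1: BDA ⇒ D·BC·DA
    A ↦ DA
    B ↦ D
    D ↦ BC
    C ↦ DDC  (constrained at step 1)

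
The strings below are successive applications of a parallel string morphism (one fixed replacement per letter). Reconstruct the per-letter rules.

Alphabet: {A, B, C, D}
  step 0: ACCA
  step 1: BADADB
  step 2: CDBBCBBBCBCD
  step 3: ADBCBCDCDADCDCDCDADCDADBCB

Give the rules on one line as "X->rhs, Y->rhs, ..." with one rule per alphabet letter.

  step 2 ⇒ step 3: CDBBCBBBCBCD ⇒ AD·BCB·CD·CD·AD·CD·CD·CD·AD·CD·AD·BCB
    B ↦ CD
    C ↦ AD
    D ↦ BCB
  step 0 ⇒ step 1: ACCA ⇒ B·AD·AD·B
    A ↦ B

A->B, B->CD, C->AD, D->BCB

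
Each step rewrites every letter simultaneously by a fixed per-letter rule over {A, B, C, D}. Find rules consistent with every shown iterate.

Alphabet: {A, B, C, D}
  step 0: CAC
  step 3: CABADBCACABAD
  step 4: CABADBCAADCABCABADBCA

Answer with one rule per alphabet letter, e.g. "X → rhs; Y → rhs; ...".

A->B, B->AD, C->CA, D->CA

  step 3 ⇒ step 4: CABADBCACABAD ⇒ CA·B·AD·B·CA·AD·CA·B·CA·B·AD·B·CA
    A ↦ B
    B ↦ AD
    C ↦ CA
    D ↦ CA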